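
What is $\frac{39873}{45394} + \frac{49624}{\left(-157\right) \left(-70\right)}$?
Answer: $\frac{1345418063}{249440030} \approx 5.3938$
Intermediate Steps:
$\frac{39873}{45394} + \frac{49624}{\left(-157\right) \left(-70\right)} = 39873 \cdot \frac{1}{45394} + \frac{49624}{10990} = \frac{39873}{45394} + 49624 \cdot \frac{1}{10990} = \frac{39873}{45394} + \frac{24812}{5495} = \frac{1345418063}{249440030}$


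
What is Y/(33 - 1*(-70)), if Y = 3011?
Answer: 3011/103 ≈ 29.233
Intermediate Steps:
Y/(33 - 1*(-70)) = 3011/(33 - 1*(-70)) = 3011/(33 + 70) = 3011/103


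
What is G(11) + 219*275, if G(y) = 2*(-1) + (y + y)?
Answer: 60245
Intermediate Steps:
G(y) = -2 + 2*y
G(11) + 219*275 = (-2 + 2*11) + 219*275 = (-2 + 22) + 60225 = 20 + 60225 = 60245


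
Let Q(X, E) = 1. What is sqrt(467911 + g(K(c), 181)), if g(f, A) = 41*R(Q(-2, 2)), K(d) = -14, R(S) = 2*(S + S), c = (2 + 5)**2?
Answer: 395*sqrt(3) ≈ 684.16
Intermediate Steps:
c = 49 (c = 7**2 = 49)
R(S) = 4*S (R(S) = 2*(2*S) = 4*S)
g(f, A) = 164 (g(f, A) = 41*(4*1) = 41*4 = 164)
sqrt(467911 + g(K(c), 181)) = sqrt(467911 + 164) = sqrt(468075) = 395*sqrt(3)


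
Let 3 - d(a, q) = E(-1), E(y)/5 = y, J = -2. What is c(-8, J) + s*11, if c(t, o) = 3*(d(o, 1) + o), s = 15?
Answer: 183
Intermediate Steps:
E(y) = 5*y
d(a, q) = 8 (d(a, q) = 3 - 5*(-1) = 3 - 1*(-5) = 3 + 5 = 8)
c(t, o) = 24 + 3*o (c(t, o) = 3*(8 + o) = 24 + 3*o)
c(-8, J) + s*11 = (24 + 3*(-2)) + 15*11 = (24 - 6) + 165 = 18 + 165 = 183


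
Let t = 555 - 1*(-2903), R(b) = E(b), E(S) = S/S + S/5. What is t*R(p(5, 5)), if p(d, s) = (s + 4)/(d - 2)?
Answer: 27664/5 ≈ 5532.8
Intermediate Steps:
E(S) = 1 + S/5 (E(S) = 1 + S*(1/5) = 1 + S/5)
p(d, s) = (4 + s)/(-2 + d)
R(b) = 1 + b/5
t = 3458 (t = 555 + 2903 = 3458)
t*R(p(5, 5)) = 3458*(1 + ((4 + 5)/(-2 + 5))/5) = 3458*(1 + (9/3)/5) = 3458*(1 + ((1/3)*9)/5) = 3458*(1 + (1/5)*3) = 3458*(1 + 3/5) = 3458*(8/5) = 27664/5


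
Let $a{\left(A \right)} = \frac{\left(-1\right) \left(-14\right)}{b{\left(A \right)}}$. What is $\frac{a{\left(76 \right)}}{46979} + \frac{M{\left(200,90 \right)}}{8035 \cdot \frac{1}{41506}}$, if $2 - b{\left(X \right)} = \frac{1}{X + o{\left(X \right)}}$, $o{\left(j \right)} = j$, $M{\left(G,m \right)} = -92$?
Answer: $- \frac{54355684487144}{114375308295} \approx -475.24$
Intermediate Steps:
$b{\left(X \right)} = 2 - \frac{1}{2 X}$ ($b{\left(X \right)} = 2 - \frac{1}{X + X} = 2 - \frac{1}{2 X}$)
$a{\left(A \right)} = \frac{14}{2 - \frac{1}{2 A}}$ ($a{\left(A \right)} = \frac{\left(-1\right) \left(-14\right)}{2 - \frac{1}{2 A}} = \frac{14}{2 - \frac{1}{2 A}}$)
$\frac{a{\left(76 \right)}}{46979} + \frac{M{\left(200,90 \right)}}{8035 \cdot \frac{1}{41506}} = \frac{28 \cdot 76 \frac{1}{-1 + 4 \cdot 76}}{46979} - \frac{92}{8035 \cdot \frac{1}{41506}} = 28 \cdot 76 \frac{1}{-1 + 304} \cdot \frac{1}{46979} - \frac{92}{8035 \cdot \frac{1}{41506}} = 28 \cdot 76 \cdot \frac{1}{303} \cdot \frac{1}{46979} - \frac{92}{\frac{8035}{41506}} = 28 \cdot 76 \cdot \frac{1}{303} \cdot \frac{1}{46979} - \frac{3818552}{8035} = \frac{2128}{303} \cdot \frac{1}{46979} - \frac{3818552}{8035} = \frac{2128}{14234637} - \frac{3818552}{8035} = - \frac{54355684487144}{114375308295}$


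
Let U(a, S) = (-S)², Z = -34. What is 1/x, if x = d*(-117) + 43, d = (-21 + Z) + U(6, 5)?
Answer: 1/3553 ≈ 0.00028145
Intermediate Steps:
U(a, S) = S²
d = -30 (d = (-21 - 34) + 5² = -55 + 25 = -30)
x = 3553 (x = -30*(-117) + 43 = 3510 + 43 = 3553)
1/x = 1/3553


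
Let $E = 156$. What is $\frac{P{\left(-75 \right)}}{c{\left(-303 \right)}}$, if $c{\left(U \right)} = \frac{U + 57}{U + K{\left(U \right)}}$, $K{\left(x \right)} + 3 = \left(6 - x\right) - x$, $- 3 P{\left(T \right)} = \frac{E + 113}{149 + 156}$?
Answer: $\frac{4573}{12505} \approx 0.36569$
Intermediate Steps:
$P{\left(T \right)} = - \frac{269}{915}$ ($P{\left(T \right)} = - \frac{\left(156 + 113\right) \frac{1}{149 + 156}}{3} = - \frac{269 \cdot \frac{1}{305}}{3} = \left(- \frac{1}{3}\right) \frac{269}{305} = - \frac{269}{915}$)
$K{\left(x \right)} = 3 - 2 x$ ($K{\left(x \right)} = -3 - \left(-6 + 2 x\right) = 3 - 2 x$)
$c{\left(U \right)} = \frac{57 + U}{3 - U}$ ($c{\left(U \right)} = \frac{U + 57}{U - \left(-3 + 2 U\right)} = \frac{57 + U}{3 - U}$)
$\frac{P{\left(-75 \right)}}{c{\left(-303 \right)}} = - \frac{269}{915 \frac{57 - 303}{3 - -303}} = - \frac{269}{915 \frac{1}{3 + 303} \left(-246\right)} = - \frac{269}{915 \cdot \frac{1}{306} \left(-246\right)} = - \frac{269}{915 \left(- \frac{41}{51}\right)} = \left(- \frac{269}{915}\right) \left(- \frac{51}{41}\right) = \frac{4573}{12505}$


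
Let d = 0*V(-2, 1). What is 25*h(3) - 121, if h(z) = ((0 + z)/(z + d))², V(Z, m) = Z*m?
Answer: -96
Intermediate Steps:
d = 0 (d = 0*(-2*1) = 0*(-2) = 0)
h(z) = 1 (h(z) = ((0 + z)/(z + 0))² = (z/z)² = 1² = 1)
25*h(3) - 121 = 25*1 - 121 = 25 - 121 = -96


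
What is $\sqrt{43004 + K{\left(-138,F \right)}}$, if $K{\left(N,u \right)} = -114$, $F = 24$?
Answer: $\sqrt{42890} \approx 207.1$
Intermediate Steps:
$\sqrt{43004 + K{\left(-138,F \right)}} = \sqrt{43004 - 114} = \sqrt{42890}$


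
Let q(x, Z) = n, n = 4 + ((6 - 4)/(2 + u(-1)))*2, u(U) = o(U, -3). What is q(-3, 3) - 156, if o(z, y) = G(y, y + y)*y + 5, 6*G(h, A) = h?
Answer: -2576/17 ≈ -151.53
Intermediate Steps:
G(h, A) = h/6
o(z, y) = 5 + y**2/6 (o(z, y) = (y/6)*y + 5 = y**2/6 + 5 = 5 + y**2/6)
u(U) = 13/2 (u(U) = 5 + (1/6)*(-3)**2 = 5 + (1/6)*9 = 5 + 3/2 = 13/2)
n = 76/17 (n = 4 + ((6 - 4)/(2 + 13/2))*2 = 4 + (2/(17/2))*2 = 4 + (2*(2/17))*2 = 4 + (4/17)*2 = 4 + 8/17 = 76/17 ≈ 4.4706)
q(x, Z) = 76/17
q(-3, 3) - 156 = 76/17 - 156 = -2576/17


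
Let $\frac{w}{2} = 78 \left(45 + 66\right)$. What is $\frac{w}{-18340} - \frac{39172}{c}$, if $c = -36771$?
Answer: $\frac{2917423}{24085005} \approx 0.12113$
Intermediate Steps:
$w = 17316$ ($w = 2 \cdot 78 \left(45 + 66\right) = 2 \cdot 78 \cdot 111 = 2 \cdot 8658 = 17316$)
$\frac{w}{-18340} - \frac{39172}{c} = \frac{17316}{-18340} - \frac{39172}{-36771} = 17316 \left(- \frac{1}{18340}\right) - - \frac{5596}{5253} = - \frac{4329}{4585} + \frac{5596}{5253} = \frac{2917423}{24085005}$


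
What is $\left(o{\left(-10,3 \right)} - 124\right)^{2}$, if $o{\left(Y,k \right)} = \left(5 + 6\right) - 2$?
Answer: $13225$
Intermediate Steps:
$o{\left(Y,k \right)} = 9$ ($o{\left(Y,k \right)} = 11 - 2 = 9$)
$\left(o{\left(-10,3 \right)} - 124\right)^{2} = \left(9 - 124\right)^{2} = \left(-115\right)^{2} = 13225$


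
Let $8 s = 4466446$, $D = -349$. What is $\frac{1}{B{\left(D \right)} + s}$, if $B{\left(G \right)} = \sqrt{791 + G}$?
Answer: $\frac{8932892}{4987284960657} - \frac{16 \sqrt{442}}{4987284960657} \approx 1.7911 \cdot 10^{-6}$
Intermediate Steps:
$s = \frac{2233223}{4}$ ($s = \frac{1}{8} \cdot 4466446 = \frac{2233223}{4} \approx 5.5831 \cdot 10^{5}$)
$\frac{1}{B{\left(D \right)} + s} = \frac{1}{\sqrt{791 - 349} + \frac{2233223}{4}} = \frac{1}{\sqrt{442} + \frac{2233223}{4}} = \frac{1}{\frac{2233223}{4} + \sqrt{442}}$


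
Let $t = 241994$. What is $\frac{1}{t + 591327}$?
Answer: $\frac{1}{833321} \approx 1.2 \cdot 10^{-6}$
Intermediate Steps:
$\frac{1}{t + 591327} = \frac{1}{241994 + 591327} = \frac{1}{833321}$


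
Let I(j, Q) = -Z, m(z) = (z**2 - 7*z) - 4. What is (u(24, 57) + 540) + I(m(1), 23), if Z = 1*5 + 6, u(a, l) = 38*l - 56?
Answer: 2639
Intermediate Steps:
u(a, l) = -56 + 38*l
m(z) = -4 + z**2 - 7*z
Z = 11 (Z = 5 + 6 = 11)
I(j, Q) = -11 (I(j, Q) = -1*11 = -11)
(u(24, 57) + 540) + I(m(1), 23) = ((-56 + 38*57) + 540) - 11 = ((-56 + 2166) + 540) - 11 = (2110 + 540) - 11 = 2650 - 11 = 2639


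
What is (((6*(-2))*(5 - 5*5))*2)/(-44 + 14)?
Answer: -16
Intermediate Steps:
(((6*(-2))*(5 - 5*5))*2)/(-44 + 14) = (-12*(5 - 25)*2)/(-30) = (-12*(-20)*2)*(-1/30) = (240*2)*(-1/30) = 480*(-1/30) = -16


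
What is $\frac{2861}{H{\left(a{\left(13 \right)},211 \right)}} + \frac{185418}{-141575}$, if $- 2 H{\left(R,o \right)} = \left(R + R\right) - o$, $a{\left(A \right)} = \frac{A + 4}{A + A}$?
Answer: $\frac{5012874241}{192966725} \approx 25.978$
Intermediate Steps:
$a{\left(A \right)} = \frac{4 + A}{2 A}$
$H{\left(R,o \right)} = \frac{o}{2} - R$ ($H{\left(R,o \right)} = - \frac{\left(R + R\right) - o}{2} = - \frac{2 R - o}{2} = - \frac{- o + 2 R}{2} = \frac{o}{2} - R$)
$\frac{2861}{H{\left(a{\left(13 \right)},211 \right)}} + \frac{185418}{-141575} = \frac{2861}{\frac{1}{2} \cdot 211 - \frac{4 + 13}{2 \cdot 13}} + \frac{185418}{-141575} = \frac{2861}{\frac{211}{2} - \frac{1}{2} \cdot \frac{1}{13} \cdot 17} + 185418 \left(- \frac{1}{141575}\right) = \frac{2861}{\frac{211}{2} - \frac{17}{26}} - \frac{185418}{141575} = \frac{2861}{\frac{1363}{13}} - \frac{185418}{141575} = 2861 \cdot \frac{13}{1363} - \frac{185418}{141575} = \frac{37193}{1363} - \frac{185418}{141575} = \frac{5012874241}{192966725}$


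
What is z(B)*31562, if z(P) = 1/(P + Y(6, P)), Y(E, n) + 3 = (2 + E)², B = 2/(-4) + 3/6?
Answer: 31562/61 ≈ 517.41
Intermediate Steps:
B = 0 (B = 2*(-¼) + 3*(⅙) = -½ + ½ = 0)
Y(E, n) = -3 + (2 + E)²
z(P) = 1/(61 + P) (z(P) = 1/(P + (-3 + (2 + 6)²)) = 1/(P + (-3 + 8²)) = 1/(P + (-3 + 64)) = 1/(P + 61) = 1/(61 + P))
z(B)*31562 = 31562/(61 + 0) = 31562/61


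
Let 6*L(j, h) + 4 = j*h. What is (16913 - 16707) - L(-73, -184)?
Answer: -2032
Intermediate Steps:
L(j, h) = -⅔ + h*j/6 (L(j, h) = -⅔ + (j*h)/6 = -⅔ + (h*j)/6 = -⅔ + h*j/6)
(16913 - 16707) - L(-73, -184) = (16913 - 16707) - (-⅔ + (⅙)*(-184)*(-73)) = 206 - (-⅔ + 6716/3) = 206 - 1*2238 = 206 - 2238 = -2032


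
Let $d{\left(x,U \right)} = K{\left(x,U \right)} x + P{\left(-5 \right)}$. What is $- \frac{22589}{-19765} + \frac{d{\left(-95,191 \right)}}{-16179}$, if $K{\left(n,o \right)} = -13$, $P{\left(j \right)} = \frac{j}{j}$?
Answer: $\frac{113679297}{106592645} \approx 1.0665$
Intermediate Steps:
$P{\left(j \right)} = 1$
$d{\left(x,U \right)} = 1 - 13 x$ ($d{\left(x,U \right)} = - 13 x + 1 = 1 - 13 x$)
$- \frac{22589}{-19765} + \frac{d{\left(-95,191 \right)}}{-16179} = - \frac{22589}{-19765} + \frac{1 - -1235}{-16179} = \left(-22589\right) \left(- \frac{1}{19765}\right) + \left(1 + 1235\right) \left(- \frac{1}{16179}\right) = \frac{22589}{19765} + 1236 \left(- \frac{1}{16179}\right) = \frac{22589}{19765} - \frac{412}{5393} = \frac{113679297}{106592645}$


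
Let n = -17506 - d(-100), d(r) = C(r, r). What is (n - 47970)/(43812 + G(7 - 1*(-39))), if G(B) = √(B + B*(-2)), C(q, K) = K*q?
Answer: -1653377256/959745695 + 37738*I*√46/959745695 ≈ -1.7227 + 0.00026669*I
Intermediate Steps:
d(r) = r² (d(r) = r*r = r²)
G(B) = √(-B) (G(B) = √(B - 2*B) = √(-B))
n = -27506 (n = -17506 - 1*(-100)² = -17506 - 1*10000 = -17506 - 10000 = -27506)
(n - 47970)/(43812 + G(7 - 1*(-39))) = (-27506 - 47970)/(43812 + √(-(7 - 1*(-39)))) = -75476/(43812 + √(-(7 + 39))) = -75476/(43812 + √(-1*46)) = -75476/(43812 + √(-46)) = -75476/(43812 + I*√46)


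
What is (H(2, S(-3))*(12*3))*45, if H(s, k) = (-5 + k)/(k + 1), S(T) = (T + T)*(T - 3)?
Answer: 50220/37 ≈ 1357.3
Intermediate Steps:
S(T) = 2*T*(-3 + T) (S(T) = (2*T)*(-3 + T) = 2*T*(-3 + T))
H(s, k) = (-5 + k)/(1 + k)
(H(2, S(-3))*(12*3))*45 = (((-5 + 2*(-3)*(-3 - 3))/(1 + 2*(-3)*(-3 - 3)))*(12*3))*45 = (((-5 + 2*(-3)*(-6))/(1 + 2*(-3)*(-6)))*36)*45 = (((-5 + 36)/(1 + 36))*36)*45 = ((31/37)*36)*45 = (1116/37)*45 = 50220/37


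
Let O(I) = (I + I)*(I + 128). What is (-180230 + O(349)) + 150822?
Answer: 303538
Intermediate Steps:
O(I) = 2*I*(128 + I) (O(I) = (2*I)*(128 + I) = 2*I*(128 + I))
(-180230 + O(349)) + 150822 = (-180230 + 2*349*(128 + 349)) + 150822 = (-180230 + 2*349*477) + 150822 = (-180230 + 332946) + 150822 = 152716 + 150822 = 303538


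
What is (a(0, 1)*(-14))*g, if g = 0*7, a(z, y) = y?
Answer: 0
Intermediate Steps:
g = 0
(a(0, 1)*(-14))*g = (1*(-14))*0 = -14*0 = 0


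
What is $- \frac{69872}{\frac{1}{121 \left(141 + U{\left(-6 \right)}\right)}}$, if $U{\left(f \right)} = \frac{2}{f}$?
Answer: $- \frac{3567804064}{3} \approx -1.1893 \cdot 10^{9}$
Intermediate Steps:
$- \frac{69872}{\frac{1}{121 \left(141 + U{\left(-6 \right)}\right)}} = - \frac{69872}{\frac{1}{121 \left(141 + \frac{2}{-6}\right)}} = - \frac{69872}{\frac{1}{121 \left(141 + 2 \left(- \frac{1}{6}\right)\right)}} = - \frac{69872}{\frac{1}{121 \left(141 - \frac{1}{3}\right)}} = - \frac{69872}{\frac{1}{121 \cdot \frac{422}{3}}} = - \frac{69872}{\frac{1}{\frac{51062}{3}}} = - \frac{69872}{\frac{3}{51062}} = \left(-69872\right) \frac{51062}{3} = - \frac{3567804064}{3}$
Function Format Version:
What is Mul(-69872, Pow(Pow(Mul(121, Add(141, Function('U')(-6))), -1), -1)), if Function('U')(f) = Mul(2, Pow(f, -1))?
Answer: Rational(-3567804064, 3) ≈ -1.1893e+9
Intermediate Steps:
Mul(-69872, Pow(Pow(Mul(121, Add(141, Function('U')(-6))), -1), -1)) = Mul(-69872, Pow(Pow(Mul(121, Add(141, Mul(2, Pow(-6, -1)))), -1), -1)) = Mul(-69872, Pow(Pow(Mul(121, Add(141, Mul(2, Rational(-1, 6)))), -1), -1)) = Mul(-69872, Pow(Pow(Mul(121, Add(141, Rational(-1, 3))), -1), -1)) = Mul(-69872, Pow(Pow(Mul(121, Rational(422, 3)), -1), -1)) = Mul(-69872, Pow(Pow(Rational(51062, 3), -1), -1)) = Mul(-69872, Pow(Rational(3, 51062), -1)) = Mul(-69872, Rational(51062, 3)) = Rational(-3567804064, 3)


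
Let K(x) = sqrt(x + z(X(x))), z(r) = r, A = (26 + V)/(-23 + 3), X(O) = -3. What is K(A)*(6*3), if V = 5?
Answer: 9*I*sqrt(455)/5 ≈ 38.395*I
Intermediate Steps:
A = -31/20 (A = (26 + 5)/(-23 + 3) = 31/(-20) = 31*(-1/20) = -31/20 ≈ -1.5500)
K(x) = sqrt(-3 + x) (K(x) = sqrt(x - 3) = sqrt(-3 + x))
K(A)*(6*3) = sqrt(-3 - 31/20)*(6*3) = sqrt(-91/20)*18 = (I*sqrt(455)/10)*18 = 9*I*sqrt(455)/5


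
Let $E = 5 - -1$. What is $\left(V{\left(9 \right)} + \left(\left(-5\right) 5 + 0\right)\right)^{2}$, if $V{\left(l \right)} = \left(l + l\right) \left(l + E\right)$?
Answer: $60025$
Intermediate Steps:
$E = 6$ ($E = 5 + 1 = 6$)
$V{\left(l \right)} = 2 l \left(6 + l\right)$ ($V{\left(l \right)} = \left(l + l\right) \left(l + 6\right) = 2 l \left(6 + l\right)$)
$\left(V{\left(9 \right)} + \left(\left(-5\right) 5 + 0\right)\right)^{2} = \left(2 \cdot 9 \left(6 + 9\right) + \left(\left(-5\right) 5 + 0\right)\right)^{2} = \left(2 \cdot 9 \cdot 15 + \left(-25 + 0\right)\right)^{2} = \left(270 - 25\right)^{2} = 245^{2} = 60025$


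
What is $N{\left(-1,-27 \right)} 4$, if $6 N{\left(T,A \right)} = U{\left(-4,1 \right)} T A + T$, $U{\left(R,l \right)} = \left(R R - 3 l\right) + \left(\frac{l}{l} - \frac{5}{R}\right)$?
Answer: $\frac{1643}{6} \approx 273.83$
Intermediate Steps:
$U{\left(R,l \right)} = 1 + R^{2} - \frac{5}{R} - 3 l$ ($U{\left(R,l \right)} = \left(R^{2} - 3 l\right) + \left(1 - \frac{5}{R}\right) = 1 + R^{2} - \frac{5}{R} - 3 l$)
$N{\left(T,A \right)} = \frac{T}{6} + \frac{61 A T}{24}$ ($N{\left(T,A \right)} = \frac{\left(1 + \left(-4\right)^{2} - \frac{5}{-4} - 3\right) T A + T}{6} = \frac{\left(1 + 16 - - \frac{5}{4} - 3\right) T A + T}{6} = \frac{\left(1 + 16 + \frac{5}{4} - 3\right) T A + T}{6} = \frac{\frac{61 T}{4} A + T}{6} = \frac{\frac{61 A T}{4} + T}{6} = \frac{T + \frac{61 A T}{4}}{6} = \frac{T}{6} + \frac{61 A T}{24}$)
$N{\left(-1,-27 \right)} 4 = \frac{1}{24} \left(-1\right) \left(4 + 61 \left(-27\right)\right) 4 = \frac{1}{24} \left(-1\right) \left(4 - 1647\right) 4 = \frac{1}{24} \left(-1\right) \left(-1643\right) 4 = \frac{1643}{24} \cdot 4 = \frac{1643}{6}$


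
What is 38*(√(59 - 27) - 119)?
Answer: -4522 + 152*√2 ≈ -4307.0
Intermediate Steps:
38*(√(59 - 27) - 119) = 38*(√32 - 119) = 38*(4*√2 - 119) = 38*(-119 + 4*√2) = -4522 + 152*√2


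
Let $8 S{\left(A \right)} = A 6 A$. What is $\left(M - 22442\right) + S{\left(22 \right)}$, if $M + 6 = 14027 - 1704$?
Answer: $-9762$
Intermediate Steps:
$S{\left(A \right)} = \frac{3 A^{2}}{4}$ ($S{\left(A \right)} = \frac{A 6 A}{8} = \frac{6 A^{2}}{8} = \frac{3 A^{2}}{4}$)
$M = 12317$ ($M = -6 + \left(14027 - 1704\right) = -6 + 12323 = 12317$)
$\left(M - 22442\right) + S{\left(22 \right)} = \left(12317 - 22442\right) + \frac{3 \cdot 22^{2}}{4} = -10125 + \frac{3}{4} \cdot 484 = -10125 + 363 = -9762$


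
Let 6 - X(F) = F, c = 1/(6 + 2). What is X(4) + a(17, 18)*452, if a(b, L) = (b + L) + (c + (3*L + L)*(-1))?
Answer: -33331/2 ≈ -16666.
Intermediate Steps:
c = ⅛ (c = 1/8 = ⅛ ≈ 0.12500)
X(F) = 6 - F
a(b, L) = ⅛ + b - 3*L (a(b, L) = (b + L) + (⅛ + (3*L + L)*(-1)) = (L + b) + (⅛ + (4*L)*(-1)) = (L + b) + (⅛ - 4*L) = ⅛ + b - 3*L)
X(4) + a(17, 18)*452 = (6 - 1*4) + (⅛ + 17 - 3*18)*452 = (6 - 4) + (⅛ + 17 - 54)*452 = 2 - 295/8*452 = 2 - 33335/2 = -33331/2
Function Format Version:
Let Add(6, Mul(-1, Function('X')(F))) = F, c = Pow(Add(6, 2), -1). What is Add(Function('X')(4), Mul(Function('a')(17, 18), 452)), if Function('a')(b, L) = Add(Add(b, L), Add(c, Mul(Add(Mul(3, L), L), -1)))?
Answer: Rational(-33331, 2) ≈ -16666.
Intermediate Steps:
c = Rational(1, 8) (c = Pow(8, -1) = Rational(1, 8) ≈ 0.12500)
Function('X')(F) = Add(6, Mul(-1, F))
Function('a')(b, L) = Add(Rational(1, 8), b, Mul(-3, L)) (Function('a')(b, L) = Add(Add(b, L), Add(Rational(1, 8), Mul(Add(Mul(3, L), L), -1))) = Add(Add(L, b), Add(Rational(1, 8), Mul(Mul(4, L), -1))) = Add(Add(L, b), Add(Rational(1, 8), Mul(-4, L))) = Add(Rational(1, 8), b, Mul(-3, L)))
Add(Function('X')(4), Mul(Function('a')(17, 18), 452)) = Add(Add(6, Mul(-1, 4)), Mul(Add(Rational(1, 8), 17, Mul(-3, 18)), 452)) = Add(Add(6, -4), Mul(Add(Rational(1, 8), 17, -54), 452)) = Add(2, Mul(Rational(-295, 8), 452)) = Add(2, Rational(-33335, 2)) = Rational(-33331, 2)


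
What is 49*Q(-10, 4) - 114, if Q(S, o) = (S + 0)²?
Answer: 4786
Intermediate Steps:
Q(S, o) = S²
49*Q(-10, 4) - 114 = 49*(-10)² - 114 = 49*100 - 114 = 4900 - 114 = 4786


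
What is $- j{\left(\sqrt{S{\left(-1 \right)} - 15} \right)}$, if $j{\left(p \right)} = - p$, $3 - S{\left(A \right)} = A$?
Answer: $i \sqrt{11} \approx 3.3166 i$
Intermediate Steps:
$S{\left(A \right)} = 3 - A$
$- j{\left(\sqrt{S{\left(-1 \right)} - 15} \right)} = - \left(-1\right) \sqrt{\left(3 - -1\right) - 15} = - \left(-1\right) \sqrt{\left(3 + 1\right) - 15} = - \left(-1\right) \sqrt{4 - 15} = - \left(-1\right) \sqrt{-11} = - \left(-1\right) i \sqrt{11} = i \sqrt{11}$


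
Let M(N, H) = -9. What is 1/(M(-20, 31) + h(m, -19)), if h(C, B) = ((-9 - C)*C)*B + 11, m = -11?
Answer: 1/420 ≈ 0.0023810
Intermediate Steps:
h(C, B) = 11 + B*C*(-9 - C) (h(C, B) = (C*(-9 - C))*B + 11 = B*C*(-9 - C) + 11 = 11 + B*C*(-9 - C))
1/(M(-20, 31) + h(m, -19)) = 1/(-9 + (11 - 1*(-19)*(-11)**2 - 9*(-19)*(-11))) = 1/(-9 + (11 - 1*(-19)*121 - 1881)) = 1/(-9 + (11 + 2299 - 1881)) = 1/(-9 + 429) = 1/420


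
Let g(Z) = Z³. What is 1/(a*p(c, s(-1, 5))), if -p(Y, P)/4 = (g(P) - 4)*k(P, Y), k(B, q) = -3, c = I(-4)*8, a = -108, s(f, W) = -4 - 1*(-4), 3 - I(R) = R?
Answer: 1/5184 ≈ 0.00019290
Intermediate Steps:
I(R) = 3 - R
s(f, W) = 0 (s(f, W) = -4 + 4 = 0)
c = 56 (c = (3 - 1*(-4))*8 = (3 + 4)*8 = 7*8 = 56)
p(Y, P) = -48 + 12*P³ (p(Y, P) = -4*(P³ - 4)*(-3) = -4*(-4 + P³)*(-3) = -4*(12 - 3*P³) = -48 + 12*P³)
1/(a*p(c, s(-1, 5))) = 1/(-108*(-48 + 12*0³)) = 1/(-108*(-48 + 12*0)) = 1/(-108*(-48 + 0)) = 1/(-108*(-48)) = 1/5184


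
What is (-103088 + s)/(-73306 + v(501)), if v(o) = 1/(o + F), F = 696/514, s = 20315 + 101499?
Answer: -2417620230/9464170873 ≈ -0.25545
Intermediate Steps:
s = 121814
F = 348/257 (F = 696*(1/514) = 348/257 ≈ 1.3541)
v(o) = 1/(348/257 + o) (v(o) = 1/(o + 348/257) = 1/(348/257 + o))
(-103088 + s)/(-73306 + v(501)) = (-103088 + 121814)/(-73306 + 257/(348 + 257*501)) = 18726/(-73306 + 257/(348 + 128757)) = 18726/(-73306 + 257/129105) = 18726/(-9464170873/129105) = 18726*(-129105/9464170873) = -2417620230/9464170873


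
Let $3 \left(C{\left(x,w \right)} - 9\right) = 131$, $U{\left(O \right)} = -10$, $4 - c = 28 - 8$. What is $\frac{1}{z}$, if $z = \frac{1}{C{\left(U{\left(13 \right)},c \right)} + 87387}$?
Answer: $\frac{262319}{3} \approx 87440.0$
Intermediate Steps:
$c = -16$ ($c = 4 - \left(28 - 8\right) = 4 - 20 = -16$)
$C{\left(x,w \right)} = \frac{158}{3}$ ($C{\left(x,w \right)} = 9 + \frac{1}{3} \cdot 131 = 9 + \frac{131}{3} = \frac{158}{3}$)
$z = \frac{3}{262319}$ ($z = \frac{1}{\frac{158}{3} + 87387} = \frac{1}{\frac{262319}{3}} = \frac{3}{262319} \approx 1.1436 \cdot 10^{-5}$)
$\frac{1}{z} = \frac{1}{\frac{3}{262319}} = \frac{262319}{3}$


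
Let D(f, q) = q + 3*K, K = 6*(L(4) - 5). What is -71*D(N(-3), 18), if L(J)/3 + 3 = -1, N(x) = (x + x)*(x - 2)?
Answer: 20448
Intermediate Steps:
N(x) = 2*x*(-2 + x) (N(x) = (2*x)*(-2 + x) = 2*x*(-2 + x))
L(J) = -12 (L(J) = -9 + 3*(-1) = -9 - 3 = -12)
K = -102 (K = 6*(-12 - 5) = 6*(-17) = -102)
D(f, q) = -306 + q (D(f, q) = q + 3*(-102) = q - 306 = -306 + q)
-71*D(N(-3), 18) = -71*(-306 + 18) = -71*(-288) = 20448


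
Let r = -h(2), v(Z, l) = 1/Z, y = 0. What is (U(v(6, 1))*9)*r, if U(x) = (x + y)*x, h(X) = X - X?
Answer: 0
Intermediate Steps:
h(X) = 0
r = 0 (r = -1*0 = 0)
U(x) = x² (U(x) = (x + 0)*x = x*x = x²)
(U(v(6, 1))*9)*r = ((1/6)²*9)*0 = ((⅙)²*9)*0 = ((1/36)*9)*0 = (¼)*0 = 0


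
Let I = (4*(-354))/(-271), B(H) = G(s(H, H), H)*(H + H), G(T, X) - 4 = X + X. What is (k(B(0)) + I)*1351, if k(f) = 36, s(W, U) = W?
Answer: 15093372/271 ≈ 55695.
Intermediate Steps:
G(T, X) = 4 + 2*X (G(T, X) = 4 + (X + X) = 4 + 2*X)
B(H) = 2*H*(4 + 2*H) (B(H) = (4 + 2*H)*(H + H) = (4 + 2*H)*(2*H) = 2*H*(4 + 2*H))
I = 1416/271 (I = -1416*(-1/271) = 1416/271 ≈ 5.2251)
(k(B(0)) + I)*1351 = (36 + 1416/271)*1351 = (11172/271)*1351 = 15093372/271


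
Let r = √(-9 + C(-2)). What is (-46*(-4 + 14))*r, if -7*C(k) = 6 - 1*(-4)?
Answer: -460*I*√511/7 ≈ -1485.5*I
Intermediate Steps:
C(k) = -10/7 (C(k) = -(6 - 1*(-4))/7 = -(6 + 4)/7 = -⅐*10 = -10/7)
r = I*√511/7 (r = √(-9 - 10/7) = √(-73/7) = I*√511/7 ≈ 3.2293*I)
(-46*(-4 + 14))*r = (-46*(-4 + 14))*(I*√511/7) = (-46*10)*(I*√511/7) = -460*I*√511/7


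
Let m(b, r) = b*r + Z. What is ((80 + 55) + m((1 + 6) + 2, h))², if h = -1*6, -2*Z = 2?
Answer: 6400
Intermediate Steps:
Z = -1 (Z = -½*2 = -1)
h = -6
m(b, r) = -1 + b*r (m(b, r) = b*r - 1 = -1 + b*r)
((80 + 55) + m((1 + 6) + 2, h))² = ((80 + 55) + (-1 + ((1 + 6) + 2)*(-6)))² = (135 + (-1 + (7 + 2)*(-6)))² = (135 + (-1 + 9*(-6)))² = (135 + (-1 - 54))² = (135 - 55)² = 80² = 6400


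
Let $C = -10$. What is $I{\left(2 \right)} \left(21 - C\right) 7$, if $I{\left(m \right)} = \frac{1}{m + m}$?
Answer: $\frac{217}{4} \approx 54.25$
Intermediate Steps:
$I{\left(m \right)} = \frac{1}{2 m}$
$I{\left(2 \right)} \left(21 - C\right) 7 = \frac{1}{2 \cdot 2} \left(21 - -10\right) 7 = \frac{1}{2} \cdot \frac{1}{2} \left(21 + 10\right) 7 = \frac{1}{4} \cdot 31 \cdot 7 = \frac{31}{4} \cdot 7 = \frac{217}{4}$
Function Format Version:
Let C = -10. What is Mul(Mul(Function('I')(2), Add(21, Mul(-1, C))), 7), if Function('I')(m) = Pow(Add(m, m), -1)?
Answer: Rational(217, 4) ≈ 54.250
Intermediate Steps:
Function('I')(m) = Mul(Rational(1, 2), Pow(m, -1)) (Function('I')(m) = Pow(Mul(2, m), -1) = Mul(Rational(1, 2), Pow(m, -1)))
Mul(Mul(Function('I')(2), Add(21, Mul(-1, C))), 7) = Mul(Mul(Mul(Rational(1, 2), Pow(2, -1)), Add(21, Mul(-1, -10))), 7) = Mul(Mul(Mul(Rational(1, 2), Rational(1, 2)), Add(21, 10)), 7) = Mul(Mul(Rational(1, 4), 31), 7) = Mul(Rational(31, 4), 7) = Rational(217, 4)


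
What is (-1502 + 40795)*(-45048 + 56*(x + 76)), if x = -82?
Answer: -1783273512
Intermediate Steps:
(-1502 + 40795)*(-45048 + 56*(x + 76)) = (-1502 + 40795)*(-45048 + 56*(-82 + 76)) = 39293*(-45048 + 56*(-6)) = 39293*(-45048 - 336) = 39293*(-45384) = -1783273512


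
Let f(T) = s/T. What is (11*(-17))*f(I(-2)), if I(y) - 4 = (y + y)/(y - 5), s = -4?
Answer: 1309/8 ≈ 163.63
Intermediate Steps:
I(y) = 4 + 2*y/(-5 + y) (I(y) = 4 + (y + y)/(y - 5) = 4 + (2*y)/(-5 + y) = 4 + 2*y/(-5 + y))
f(T) = -4/T
(11*(-17))*f(I(-2)) = (11*(-17))*(-4*(-5 - 2)/(2*(-10 + 3*(-2)))) = -(-748)/(2*(-10 - 6)/(-7)) = -(-748)/(2*(-1/7)*(-16)) = -(-748)/32/7 = -(-748)*7/32 = -187*(-7/8) = 1309/8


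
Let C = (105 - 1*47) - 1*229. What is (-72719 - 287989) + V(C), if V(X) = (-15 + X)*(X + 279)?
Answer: -380796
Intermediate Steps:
C = -171 (C = (105 - 47) - 229 = 58 - 229 = -171)
V(X) = (-15 + X)*(279 + X)
(-72719 - 287989) + V(C) = (-72719 - 287989) + (-4185 + (-171)² + 264*(-171)) = -360708 + (-4185 + 29241 - 45144) = -360708 - 20088 = -380796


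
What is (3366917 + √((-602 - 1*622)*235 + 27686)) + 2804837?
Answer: 6171754 + I*√259954 ≈ 6.1718e+6 + 509.86*I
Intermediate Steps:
(3366917 + √((-602 - 1*622)*235 + 27686)) + 2804837 = (3366917 + √((-602 - 622)*235 + 27686)) + 2804837 = (3366917 + √(-1224*235 + 27686)) + 2804837 = (3366917 + √(-287640 + 27686)) + 2804837 = (3366917 + √(-259954)) + 2804837 = (3366917 + I*√259954) + 2804837 = 6171754 + I*√259954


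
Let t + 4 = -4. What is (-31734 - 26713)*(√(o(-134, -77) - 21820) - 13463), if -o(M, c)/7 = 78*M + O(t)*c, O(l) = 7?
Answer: 786871961 - 58447*√55117 ≈ 7.7315e+8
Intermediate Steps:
t = -8 (t = -4 - 4 = -8)
o(M, c) = -546*M - 49*c (o(M, c) = -7*(78*M + 7*c) = -7*(7*c + 78*M) = -546*M - 49*c)
(-31734 - 26713)*(√(o(-134, -77) - 21820) - 13463) = (-31734 - 26713)*(√((-546*(-134) - 49*(-77)) - 21820) - 13463) = -58447*(√((73164 + 3773) - 21820) - 13463) = -58447*(√(76937 - 21820) - 13463) = -58447*(√55117 - 13463) = -58447*(-13463 + √55117) = 786871961 - 58447*√55117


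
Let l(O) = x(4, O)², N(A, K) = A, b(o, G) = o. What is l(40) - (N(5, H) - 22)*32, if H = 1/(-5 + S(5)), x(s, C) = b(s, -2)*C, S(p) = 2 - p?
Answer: 26144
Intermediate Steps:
x(s, C) = C*s (x(s, C) = s*C = C*s)
H = -⅛ (H = 1/(-5 + (2 - 1*5)) = 1/(-5 + (2 - 5)) = 1/(-5 - 3) = 1/(-8) = -⅛ ≈ -0.12500)
l(O) = 16*O² (l(O) = (O*4)² = (4*O)² = 16*O²)
l(40) - (N(5, H) - 22)*32 = 16*40² - (5 - 22)*32 = 16*1600 - (-17)*32 = 25600 - 1*(-544) = 25600 + 544 = 26144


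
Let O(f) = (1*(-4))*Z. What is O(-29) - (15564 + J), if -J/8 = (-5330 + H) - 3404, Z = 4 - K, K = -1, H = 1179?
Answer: -76024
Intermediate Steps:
Z = 5 (Z = 4 - 1*(-1) = 4 + 1 = 5)
O(f) = -20 (O(f) = (1*(-4))*5 = -4*5 = -20)
J = 60440 (J = -8*((-5330 + 1179) - 3404) = -8*(-4151 - 3404) = -8*(-7555) = 60440)
O(-29) - (15564 + J) = -20 - (15564 + 60440) = -20 - 1*76004 = -20 - 76004 = -76024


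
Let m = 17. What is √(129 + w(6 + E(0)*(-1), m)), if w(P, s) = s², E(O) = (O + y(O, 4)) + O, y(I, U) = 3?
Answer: √418 ≈ 20.445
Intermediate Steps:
E(O) = 3 + 2*O (E(O) = (O + 3) + O = (3 + O) + O = 3 + 2*O)
√(129 + w(6 + E(0)*(-1), m)) = √(129 + 17²) = √(129 + 289) = √418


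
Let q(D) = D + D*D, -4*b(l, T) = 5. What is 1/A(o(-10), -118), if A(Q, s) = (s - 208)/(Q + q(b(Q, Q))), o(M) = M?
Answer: 155/5216 ≈ 0.029716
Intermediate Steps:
b(l, T) = -5/4 (b(l, T) = -¼*5 = -5/4)
q(D) = D + D²
A(Q, s) = (-208 + s)/(5/16 + Q) (A(Q, s) = (s - 208)/(Q - 5*(1 - 5/4)/4) = (-208 + s)/(Q - 5/4*(-¼)) = (-208 + s)/(Q + 5/16) = (-208 + s)/(5/16 + Q))
1/A(o(-10), -118) = 1/(16*(-208 - 118)/(5 + 16*(-10))) = 1/(16*(-326)/(5 - 160)) = 1/(16*(-326)/(-155)) = 1/(16*(-1/155)*(-326)) = 1/(5216/155) = 155/5216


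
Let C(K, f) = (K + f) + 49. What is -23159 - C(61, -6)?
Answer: -23263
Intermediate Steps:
C(K, f) = 49 + K + f
-23159 - C(61, -6) = -23159 - (49 + 61 - 6) = -23159 - 1*104 = -23159 - 104 = -23263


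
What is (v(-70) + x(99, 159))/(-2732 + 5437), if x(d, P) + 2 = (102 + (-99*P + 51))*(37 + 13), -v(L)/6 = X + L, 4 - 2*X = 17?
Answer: -778943/2705 ≈ -287.96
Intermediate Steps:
X = -13/2 (X = 2 - 1/2*17 = 2 - 17/2 = -13/2 ≈ -6.5000)
v(L) = 39 - 6*L (v(L) = -6*(-13/2 + L) = 39 - 6*L)
x(d, P) = 7648 - 4950*P (x(d, P) = -2 + (102 + (-99*P + 51))*(37 + 13) = -2 + (102 + (51 - 99*P))*50 = -2 + (153 - 99*P)*50 = -2 + (7650 - 4950*P) = 7648 - 4950*P)
(v(-70) + x(99, 159))/(-2732 + 5437) = ((39 - 6*(-70)) + (7648 - 4950*159))/(-2732 + 5437) = ((39 + 420) + (7648 - 787050))/2705 = (459 - 779402)*(1/2705) = -778943*1/2705 = -778943/2705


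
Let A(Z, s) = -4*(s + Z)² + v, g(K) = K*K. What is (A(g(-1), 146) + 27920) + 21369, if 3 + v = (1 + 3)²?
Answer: -37134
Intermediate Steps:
g(K) = K²
v = 13 (v = -3 + (1 + 3)² = -3 + 4² = -3 + 16 = 13)
A(Z, s) = 13 - 4*(Z + s)² (A(Z, s) = -4*(s + Z)² + 13 = -4*(Z + s)² + 13 = 13 - 4*(Z + s)²)
(A(g(-1), 146) + 27920) + 21369 = ((13 - 4*((-1)² + 146)²) + 27920) + 21369 = ((13 - 4*(1 + 146)²) + 27920) + 21369 = ((13 - 4*147²) + 27920) + 21369 = ((13 - 4*21609) + 27920) + 21369 = ((13 - 86436) + 27920) + 21369 = (-86423 + 27920) + 21369 = -58503 + 21369 = -37134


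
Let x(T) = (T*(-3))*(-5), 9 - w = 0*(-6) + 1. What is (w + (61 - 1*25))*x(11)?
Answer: 7260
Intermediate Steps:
w = 8 (w = 9 - (0*(-6) + 1) = 9 - (0 + 1) = 9 - 1*1 = 9 - 1 = 8)
x(T) = 15*T (x(T) = -3*T*(-5) = 15*T)
(w + (61 - 1*25))*x(11) = (8 + (61 - 1*25))*(15*11) = (8 + (61 - 25))*165 = (8 + 36)*165 = 44*165 = 7260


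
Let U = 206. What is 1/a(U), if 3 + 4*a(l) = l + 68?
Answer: 4/271 ≈ 0.014760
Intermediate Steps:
a(l) = 65/4 + l/4 (a(l) = -3/4 + (l + 68)/4 = -3/4 + (68 + l)/4 = -3/4 + (17 + l/4) = 65/4 + l/4)
1/a(U) = 1/(65/4 + (1/4)*206) = 1/(65/4 + 103/2) = 1/(271/4) = 4/271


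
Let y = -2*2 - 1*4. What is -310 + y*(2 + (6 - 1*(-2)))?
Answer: -390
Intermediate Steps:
y = -8 (y = -4 - 4 = -8)
-310 + y*(2 + (6 - 1*(-2))) = -310 - 8*(2 + (6 - 1*(-2))) = -310 - 8*(2 + (6 + 2)) = -310 - 8*(2 + 8) = -310 - 8*10 = -310 - 80 = -390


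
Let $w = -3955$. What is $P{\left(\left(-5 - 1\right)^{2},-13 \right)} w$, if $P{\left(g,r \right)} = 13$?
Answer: $-51415$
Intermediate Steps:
$P{\left(\left(-5 - 1\right)^{2},-13 \right)} w = 13 \left(-3955\right) = -51415$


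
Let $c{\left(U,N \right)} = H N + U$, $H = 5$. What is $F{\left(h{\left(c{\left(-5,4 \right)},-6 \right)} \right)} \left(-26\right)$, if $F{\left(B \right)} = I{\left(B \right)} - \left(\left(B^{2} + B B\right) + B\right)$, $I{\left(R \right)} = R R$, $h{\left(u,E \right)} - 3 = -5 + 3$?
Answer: $52$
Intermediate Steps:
$c{\left(U,N \right)} = U + 5 N$ ($c{\left(U,N \right)} = 5 N + U = U + 5 N$)
$h{\left(u,E \right)} = 1$ ($h{\left(u,E \right)} = 3 + \left(-5 + 3\right) = 3 - 2 = 1$)
$I{\left(R \right)} = R^{2}$
$F{\left(B \right)} = - B - B^{2}$ ($F{\left(B \right)} = B^{2} - \left(\left(B^{2} + B B\right) + B\right) = B^{2} - \left(\left(B^{2} + B^{2}\right) + B\right) = B^{2} - \left(2 B^{2} + B\right) = B^{2} - \left(B + 2 B^{2}\right) = - B - B^{2}$)
$F{\left(h{\left(c{\left(-5,4 \right)},-6 \right)} \right)} \left(-26\right) = 1 \left(-1 - 1\right) \left(-26\right) = 1 \left(-2\right) \left(-26\right) = \left(-2\right) \left(-26\right) = 52$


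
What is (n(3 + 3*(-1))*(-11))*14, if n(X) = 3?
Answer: -462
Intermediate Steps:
(n(3 + 3*(-1))*(-11))*14 = (3*(-11))*14 = -33*14 = -462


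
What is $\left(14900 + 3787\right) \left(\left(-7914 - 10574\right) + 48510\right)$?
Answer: $561021114$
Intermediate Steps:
$\left(14900 + 3787\right) \left(\left(-7914 - 10574\right) + 48510\right) = 18687 \left(\left(-7914 - 10574\right) + 48510\right) = 18687 \left(-18488 + 48510\right) = 18687 \cdot 30022 = 561021114$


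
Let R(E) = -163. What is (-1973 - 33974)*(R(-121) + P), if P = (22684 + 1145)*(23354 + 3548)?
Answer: -23043737897465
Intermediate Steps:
P = 641047758 (P = 23829*26902 = 641047758)
(-1973 - 33974)*(R(-121) + P) = (-1973 - 33974)*(-163 + 641047758) = -35947*641047595 = -23043737897465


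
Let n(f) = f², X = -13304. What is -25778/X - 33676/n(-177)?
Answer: 179786729/208400508 ≈ 0.86270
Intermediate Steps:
-25778/X - 33676/n(-177) = -25778/(-13304) - 33676/((-177)²) = -25778*(-1/13304) - 33676/31329 = 12889/6652 - 33676*1/31329 = 12889/6652 - 33676/31329 = 179786729/208400508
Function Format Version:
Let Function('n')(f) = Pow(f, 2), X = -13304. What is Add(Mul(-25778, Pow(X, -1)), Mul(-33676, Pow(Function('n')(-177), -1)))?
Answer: Rational(179786729, 208400508) ≈ 0.86270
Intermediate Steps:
Add(Mul(-25778, Pow(X, -1)), Mul(-33676, Pow(Function('n')(-177), -1))) = Add(Mul(-25778, Pow(-13304, -1)), Mul(-33676, Pow(Pow(-177, 2), -1))) = Add(Mul(-25778, Rational(-1, 13304)), Mul(-33676, Pow(31329, -1))) = Add(Rational(12889, 6652), Mul(-33676, Rational(1, 31329))) = Add(Rational(12889, 6652), Rational(-33676, 31329)) = Rational(179786729, 208400508)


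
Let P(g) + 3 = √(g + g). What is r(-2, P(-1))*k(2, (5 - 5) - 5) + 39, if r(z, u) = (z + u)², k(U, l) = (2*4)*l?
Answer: -881 + 400*I*√2 ≈ -881.0 + 565.69*I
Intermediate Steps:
P(g) = -3 + √2*√g (P(g) = -3 + √(g + g) = -3 + √(2*g) = -3 + √2*√g)
k(U, l) = 8*l
r(z, u) = (u + z)²
r(-2, P(-1))*k(2, (5 - 5) - 5) + 39 = ((-3 + √2*√(-1)) - 2)²*(8*((5 - 5) - 5)) + 39 = ((-3 + √2*I) - 2)²*(8*(0 - 5)) + 39 = ((-3 + I*√2) - 2)²*(8*(-5)) + 39 = (-5 + I*√2)²*(-40) + 39 = -40*(-5 + I*√2)² + 39 = 39 - 40*(-5 + I*√2)²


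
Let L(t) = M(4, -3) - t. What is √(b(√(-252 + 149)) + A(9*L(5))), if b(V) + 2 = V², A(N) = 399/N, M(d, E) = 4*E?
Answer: 28*I*√357/51 ≈ 10.373*I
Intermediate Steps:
L(t) = -12 - t (L(t) = 4*(-3) - t = -12 - t)
b(V) = -2 + V²
√(b(√(-252 + 149)) + A(9*L(5))) = √((-2 + (√(-252 + 149))²) + 399/((9*(-12 - 1*5)))) = √((-2 + (√(-103))²) + 399/((9*(-12 - 5)))) = √((-2 + (I*√103)²) + 399/((9*(-17)))) = √((-2 - 103) + 399/(-153)) = √(-105 + 399*(-1/153)) = √(-105 - 133/51) = √(-5488/51) = 28*I*√357/51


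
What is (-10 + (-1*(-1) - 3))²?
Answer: 144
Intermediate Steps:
(-10 + (-1*(-1) - 3))² = (-10 + (1 - 3))² = (-10 - 2)² = (-12)² = 144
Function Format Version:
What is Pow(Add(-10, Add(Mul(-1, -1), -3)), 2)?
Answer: 144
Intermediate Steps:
Pow(Add(-10, Add(Mul(-1, -1), -3)), 2) = Pow(Add(-10, Add(1, -3)), 2) = Pow(Add(-10, -2), 2) = Pow(-12, 2) = 144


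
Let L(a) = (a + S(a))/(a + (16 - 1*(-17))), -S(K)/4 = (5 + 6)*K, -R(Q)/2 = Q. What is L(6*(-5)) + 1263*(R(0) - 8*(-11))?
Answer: 111574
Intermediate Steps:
R(Q) = -2*Q
S(K) = -44*K (S(K) = -4*(5 + 6)*K = -44*K)
L(a) = -43*a/(33 + a) (L(a) = (a - 44*a)/(a + (16 - 1*(-17))) = (-43*a)/(a + (16 + 17)) = (-43*a)/(a + 33) = (-43*a)/(33 + a) = -43*a/(33 + a))
L(6*(-5)) + 1263*(R(0) - 8*(-11)) = -43*6*(-5)/(33 + 6*(-5)) + 1263*(-2*0 - 8*(-11)) = -43*(-30)/(33 - 30) + 1263*(0 + 88) = -43*(-30)/3 + 1263*88 = -43*(-30)*1/3 + 111144 = 430 + 111144 = 111574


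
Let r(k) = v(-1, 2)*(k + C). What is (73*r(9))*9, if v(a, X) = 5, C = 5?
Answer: 45990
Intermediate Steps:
r(k) = 25 + 5*k (r(k) = 5*(k + 5) = 5*(5 + k) = 25 + 5*k)
(73*r(9))*9 = (73*(25 + 5*9))*9 = (73*(25 + 45))*9 = (73*70)*9 = 5110*9 = 45990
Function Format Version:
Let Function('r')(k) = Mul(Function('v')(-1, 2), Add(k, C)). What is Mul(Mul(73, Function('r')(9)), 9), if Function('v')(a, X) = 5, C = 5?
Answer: 45990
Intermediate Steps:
Function('r')(k) = Add(25, Mul(5, k)) (Function('r')(k) = Mul(5, Add(k, 5)) = Mul(5, Add(5, k)) = Add(25, Mul(5, k)))
Mul(Mul(73, Function('r')(9)), 9) = Mul(Mul(73, Add(25, Mul(5, 9))), 9) = Mul(Mul(73, Add(25, 45)), 9) = Mul(Mul(73, 70), 9) = Mul(5110, 9) = 45990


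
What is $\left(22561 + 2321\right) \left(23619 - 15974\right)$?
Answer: $190222890$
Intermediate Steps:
$\left(22561 + 2321\right) \left(23619 - 15974\right) = 24882 \cdot 7645 = 190222890$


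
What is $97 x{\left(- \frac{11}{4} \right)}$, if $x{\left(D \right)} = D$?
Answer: $- \frac{1067}{4} \approx -266.75$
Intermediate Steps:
$97 x{\left(- \frac{11}{4} \right)} = 97 \left(- \frac{11}{4}\right) = - \frac{1067}{4}$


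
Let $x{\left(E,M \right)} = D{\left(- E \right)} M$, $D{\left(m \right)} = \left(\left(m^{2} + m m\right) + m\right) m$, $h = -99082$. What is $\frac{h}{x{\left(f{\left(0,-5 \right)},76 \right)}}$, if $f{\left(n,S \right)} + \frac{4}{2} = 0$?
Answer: $- \frac{49541}{760} \approx -65.186$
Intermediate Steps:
$f{\left(n,S \right)} = -2$ ($f{\left(n,S \right)} = -2 + 0 = -2$)
$D{\left(m \right)} = m \left(m + 2 m^{2}\right)$ ($D{\left(m \right)} = \left(\left(m^{2} + m^{2}\right) + m\right) m = \left(2 m^{2} + m\right) m = \left(m + 2 m^{2}\right) m = m \left(m + 2 m^{2}\right)$)
$x{\left(E,M \right)} = M E^{2} \left(1 - 2 E\right)$ ($x{\left(E,M \right)} = \left(- E\right)^{2} \left(1 + 2 \left(- E\right)\right) M = E^{2} \left(1 - 2 E\right) M = M E^{2} \left(1 - 2 E\right)$)
$\frac{h}{x{\left(f{\left(0,-5 \right)},76 \right)}} = - \frac{99082}{76 \left(-2\right)^{2} \left(1 - -4\right)} = - \frac{99082}{76 \cdot 4 \left(1 + 4\right)} = - \frac{99082}{76 \cdot 4 \cdot 5} = - \frac{99082}{1520} = \left(-99082\right) \frac{1}{1520} = - \frac{49541}{760}$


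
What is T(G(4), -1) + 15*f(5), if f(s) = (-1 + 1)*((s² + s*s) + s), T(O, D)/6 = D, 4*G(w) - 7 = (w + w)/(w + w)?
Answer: -6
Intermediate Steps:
G(w) = 2 (G(w) = 7/4 + ((w + w)/(w + w))/4 = 7/4 + ((2*w)/((2*w)))/4 = 7/4 + ((2*w)*(1/(2*w)))/4 = 7/4 + (¼)*1 = 7/4 + ¼ = 2)
T(O, D) = 6*D
f(s) = 0 (f(s) = 0*((s² + s²) + s) = 0*(2*s² + s) = 0*(s + 2*s²) = 0)
T(G(4), -1) + 15*f(5) = 6*(-1) + 15*0 = -6 + 0 = -6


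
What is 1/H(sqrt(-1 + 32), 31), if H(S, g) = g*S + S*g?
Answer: sqrt(31)/1922 ≈ 0.0028969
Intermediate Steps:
H(S, g) = 2*S*g (H(S, g) = S*g + S*g = 2*S*g)
1/H(sqrt(-1 + 32), 31) = 1/(2*sqrt(-1 + 32)*31) = 1/(2*sqrt(31)*31) = 1/(62*sqrt(31)) = sqrt(31)/1922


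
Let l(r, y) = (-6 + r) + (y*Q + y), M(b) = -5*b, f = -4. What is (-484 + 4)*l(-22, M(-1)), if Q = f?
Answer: 20640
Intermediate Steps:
Q = -4
l(r, y) = -6 + r - 3*y (l(r, y) = (-6 + r) + (y*(-4) + y) = (-6 + r) + (-4*y + y) = (-6 + r) - 3*y = -6 + r - 3*y)
(-484 + 4)*l(-22, M(-1)) = (-484 + 4)*(-6 - 22 - (-15)*(-1)) = -480*(-6 - 22 - 3*5) = -480*(-6 - 22 - 15) = -480*(-43) = 20640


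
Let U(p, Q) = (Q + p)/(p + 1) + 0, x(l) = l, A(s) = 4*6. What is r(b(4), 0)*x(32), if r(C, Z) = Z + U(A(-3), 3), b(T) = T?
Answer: 864/25 ≈ 34.560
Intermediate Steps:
A(s) = 24
U(p, Q) = (Q + p)/(1 + p) (U(p, Q) = (Q + p)/(1 + p) + 0 = (Q + p)/(1 + p))
r(C, Z) = 27/25 + Z (r(C, Z) = Z + (3 + 24)/(1 + 24) = Z + 27/25 = 27/25 + Z)
r(b(4), 0)*x(32) = (27/25 + 0)*32 = (27/25)*32 = 864/25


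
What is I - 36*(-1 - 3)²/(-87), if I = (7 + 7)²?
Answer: 5876/29 ≈ 202.62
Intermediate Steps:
I = 196 (I = 14² = 196)
I - 36*(-1 - 3)²/(-87) = 196 - 36*(-1 - 3)²/(-87) = 196 - 36*(-4)²*(-1)/87 = 196 - 576*(-1)/87 = 196 - 36*(-16/87) = 196 + 192/29 = 5876/29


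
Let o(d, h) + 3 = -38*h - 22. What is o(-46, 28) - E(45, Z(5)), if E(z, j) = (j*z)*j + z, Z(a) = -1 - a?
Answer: -2754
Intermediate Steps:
o(d, h) = -25 - 38*h (o(d, h) = -3 + (-38*h - 22) = -3 + (-22 - 38*h) = -25 - 38*h)
E(z, j) = z + z*j² (E(z, j) = z*j² + z = z + z*j²)
o(-46, 28) - E(45, Z(5)) = (-25 - 38*28) - 45*(1 + (-1 - 1*5)²) = (-25 - 1064) - 45*(1 + (-1 - 5)²) = -1089 - 45*(1 + (-6)²) = -1089 - 45*(1 + 36) = -1089 - 45*37 = -1089 - 1*1665 = -1089 - 1665 = -2754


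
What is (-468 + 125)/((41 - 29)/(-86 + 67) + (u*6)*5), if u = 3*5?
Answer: -6517/8538 ≈ -0.76329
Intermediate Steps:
u = 15
(-468 + 125)/((41 - 29)/(-86 + 67) + (u*6)*5) = (-468 + 125)/((41 - 29)/(-86 + 67) + (15*6)*5) = -343/(12/(-19) + 90*5) = -343/(12*(-1/19) + 450) = -343/(-12/19 + 450) = -343/8538/19 = -343*19/8538 = -6517/8538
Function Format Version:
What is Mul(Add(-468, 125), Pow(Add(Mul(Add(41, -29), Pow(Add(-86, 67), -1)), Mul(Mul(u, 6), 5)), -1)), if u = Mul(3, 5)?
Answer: Rational(-6517, 8538) ≈ -0.76329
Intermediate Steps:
u = 15
Mul(Add(-468, 125), Pow(Add(Mul(Add(41, -29), Pow(Add(-86, 67), -1)), Mul(Mul(u, 6), 5)), -1)) = Mul(Add(-468, 125), Pow(Add(Mul(Add(41, -29), Pow(Add(-86, 67), -1)), Mul(Mul(15, 6), 5)), -1)) = Mul(-343, Pow(Add(Mul(12, Pow(-19, -1)), Mul(90, 5)), -1)) = Mul(-343, Pow(Add(Mul(12, Rational(-1, 19)), 450), -1)) = Mul(-343, Pow(Add(Rational(-12, 19), 450), -1)) = Mul(-343, Pow(Rational(8538, 19), -1)) = Mul(-343, Rational(19, 8538)) = Rational(-6517, 8538)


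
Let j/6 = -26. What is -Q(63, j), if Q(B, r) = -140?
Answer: 140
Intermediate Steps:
j = -156 (j = 6*(-26) = -156)
-Q(63, j) = -1*(-140) = 140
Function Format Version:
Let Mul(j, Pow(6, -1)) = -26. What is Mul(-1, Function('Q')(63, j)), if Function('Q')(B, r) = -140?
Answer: 140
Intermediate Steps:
j = -156 (j = Mul(6, -26) = -156)
Mul(-1, Function('Q')(63, j)) = Mul(-1, -140) = 140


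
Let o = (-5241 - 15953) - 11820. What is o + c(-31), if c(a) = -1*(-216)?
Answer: -32798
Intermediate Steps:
c(a) = 216
o = -33014 (o = -21194 - 11820 = -33014)
o + c(-31) = -33014 + 216 = -32798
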